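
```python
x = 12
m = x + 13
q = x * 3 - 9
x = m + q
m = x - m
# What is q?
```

Trace:
`x = 12` → x = 12
`m = x + 13` → m = 25
`q = x * 3 - 9` → q = 27
`x = m + q` → x = 52
`m = x - m` → m = 27
So q = 27

Answer: 27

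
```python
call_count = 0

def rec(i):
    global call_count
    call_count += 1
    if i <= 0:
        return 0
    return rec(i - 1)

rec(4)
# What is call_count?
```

Linear recursion stepping by 1: 5 calls from i=4 down to ≤0.

Answer: 5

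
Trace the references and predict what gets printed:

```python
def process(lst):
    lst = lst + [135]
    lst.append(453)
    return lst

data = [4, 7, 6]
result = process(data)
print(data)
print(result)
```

Key concept: rebinding parameter vs mutation.
Step by step:
`data = [4, 7, 6]` → data = [4, 7, 6]
`result = process(data)` → result = [4, 7, 6, 135, 453]
`print(data)` → prints [4, 7, 6]
`print(result)` → prints [4, 7, 6, 135, 453]

Answer:
[4, 7, 6]
[4, 7, 6, 135, 453]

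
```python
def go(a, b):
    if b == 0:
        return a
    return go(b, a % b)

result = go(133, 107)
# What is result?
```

go(133, 107) -> go(107, 26) -> go(26, 3) -> go(3, 2) -> go(2, 1) -> go(1, 0) -> 1

Answer: 1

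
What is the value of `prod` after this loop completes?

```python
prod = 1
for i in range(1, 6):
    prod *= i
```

5! = 120
`prod` takes the values: 1 → 2 → 6 → 24 → 120

Answer: 120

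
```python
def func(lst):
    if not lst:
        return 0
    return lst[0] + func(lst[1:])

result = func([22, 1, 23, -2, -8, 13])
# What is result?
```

22 + 1 + 23 + (-2) + (-8) + 13 + 0 = 49

Answer: 49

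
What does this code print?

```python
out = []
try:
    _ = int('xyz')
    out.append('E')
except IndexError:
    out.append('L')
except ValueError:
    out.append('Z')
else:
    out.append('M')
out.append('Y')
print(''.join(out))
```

Execution trace: 'Z' (except ValueError) → 'Y' (after the try/except). Output: ZY

Answer: ZY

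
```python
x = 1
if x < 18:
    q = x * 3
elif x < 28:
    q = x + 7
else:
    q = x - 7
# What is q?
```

Trace:
`x = 1` → x = 1
`if x < 18: ...` → x < 18 is True → q = 3
So q = 3

Answer: 3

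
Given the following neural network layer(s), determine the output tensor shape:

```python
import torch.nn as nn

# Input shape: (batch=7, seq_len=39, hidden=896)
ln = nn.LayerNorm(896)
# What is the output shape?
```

Input: (7, 39, 896) -> Output: (7, 39, 896)

Answer: (7, 39, 896)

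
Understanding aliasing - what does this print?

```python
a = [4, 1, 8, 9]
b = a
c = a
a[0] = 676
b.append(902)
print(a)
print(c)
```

Key concept: multiple aliases.
Step by step:
`a = [4, 1, 8, 9]` → a = [4, 1, 8, 9]
`b = a` → b = [4, 1, 8, 9] (same object as a)
`c = a` → c = [4, 1, 8, 9] (same object as a, b)
`a[0] = 676` → a = [676, 1, 8, 9] (same object as b, c); b = [676, 1, 8, 9] (same object as a, c); c = [676, 1, 8, 9] (same object as a, b)
`b.append(902)` → a = [676, 1, 8, 9, 902] (same object as b, c); b = [676, 1, 8, 9, 902] (same object as a, c); c = [676, 1, 8, 9, 902] (same object as a, b)
`print(a)` → prints [676, 1, 8, 9, 902]
`print(c)` → prints [676, 1, 8, 9, 902]

Answer:
[676, 1, 8, 9, 902]
[676, 1, 8, 9, 902]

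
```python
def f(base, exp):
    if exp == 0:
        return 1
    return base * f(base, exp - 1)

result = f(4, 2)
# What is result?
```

f(4, 2) = 4 * 4 = 16

Answer: 16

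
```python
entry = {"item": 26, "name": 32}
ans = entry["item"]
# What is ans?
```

Trace:
`entry = {"item": 26, "name": 32}` → entry = {'item': 26, 'name': 32}
`ans = entry["item"]` → ans = 26
So ans = 26

Answer: 26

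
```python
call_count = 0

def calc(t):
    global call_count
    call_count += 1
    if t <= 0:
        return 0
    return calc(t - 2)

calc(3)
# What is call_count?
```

Linear recursion stepping by 2: 3 calls from t=3 down to ≤0.

Answer: 3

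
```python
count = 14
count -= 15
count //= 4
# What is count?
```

Trace:
`count = 14` → count = 14
`count -= 15` → count = -1
`count //= 4` → count = -1
So count = -1

Answer: -1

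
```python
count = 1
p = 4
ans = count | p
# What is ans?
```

Trace:
`count = 1` → count = 1
`p = 4` → p = 4
`ans = count | p` → ans = 5
So ans = 5

Answer: 5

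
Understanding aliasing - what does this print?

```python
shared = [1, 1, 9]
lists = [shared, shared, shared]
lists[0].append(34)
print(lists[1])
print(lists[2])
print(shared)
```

Key concept: list of same reference.
Step by step:
`shared = [1, 1, 9]` → shared = [1, 1, 9]
`lists = [shared, shared, shared]` → lists = [[1, 1, 9], [1, 1, 9], [1, 1, 9]]
`lists[0].append(34)` → shared = [1, 1, 9, 34]; lists = [[1, 1, 9, 34], [1, 1, 9, 34], [1, 1, 9, 34]]
`print(lists[1])` → prints [1, 1, 9, 34]
`print(lists[2])` → prints [1, 1, 9, 34]
`print(shared)` → prints [1, 1, 9, 34]

Answer:
[1, 1, 9, 34]
[1, 1, 9, 34]
[1, 1, 9, 34]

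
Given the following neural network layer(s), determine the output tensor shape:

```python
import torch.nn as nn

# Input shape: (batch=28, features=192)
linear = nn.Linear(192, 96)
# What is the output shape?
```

Input: (28, 192) -> Output: (28, 96)

Answer: (28, 96)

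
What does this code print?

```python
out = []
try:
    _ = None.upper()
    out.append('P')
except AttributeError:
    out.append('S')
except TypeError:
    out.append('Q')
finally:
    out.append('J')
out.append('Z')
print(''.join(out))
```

Execution trace: 'S' (except AttributeError) → 'J' (finally) → 'Z' (after the try/except). Output: SJZ

Answer: SJZ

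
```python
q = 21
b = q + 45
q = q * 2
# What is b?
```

Trace:
`q = 21` → q = 21
`b = q + 45` → b = 66
`q = q * 2` → q = 42
So b = 66

Answer: 66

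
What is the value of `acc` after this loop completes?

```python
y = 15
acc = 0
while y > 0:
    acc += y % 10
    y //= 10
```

Sum digits of 15
`acc` takes the values: 0 → 5 → 6

Answer: 6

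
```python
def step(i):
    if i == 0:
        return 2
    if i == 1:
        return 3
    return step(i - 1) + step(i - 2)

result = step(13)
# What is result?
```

Build up from base cases: step(0)=2, step(1)=3, step(2)=5, step(3)=8, step(4)=13, step(5)=21, step(6)=34, ..., step(13)=987

Answer: 987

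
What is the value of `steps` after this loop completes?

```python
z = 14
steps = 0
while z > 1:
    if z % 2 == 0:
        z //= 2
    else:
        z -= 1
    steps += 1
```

Steps to reduce 14 to 1
`steps` takes the values: 0 → 1 → 2 → 3 → 4 → 5

Answer: 5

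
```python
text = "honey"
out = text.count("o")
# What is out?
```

Trace:
`text = "honey"` → text = 'honey'
`out = text.count("o")` → out = 1
So out = 1

Answer: 1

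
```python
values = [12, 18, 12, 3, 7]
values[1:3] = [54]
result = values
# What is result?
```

Trace:
`values = [12, 18, 12, 3, 7]` → values = [12, 18, 12, 3, 7]
`values[1:3] = [54]` → values = [12, 54, 3, 7]
`result = values` → result = [12, 54, 3, 7]
So result = [12, 54, 3, 7]

Answer: [12, 54, 3, 7]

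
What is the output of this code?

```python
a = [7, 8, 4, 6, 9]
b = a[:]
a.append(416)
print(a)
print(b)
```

Key concept: slice [:] creates copy.
Step by step:
`a = [7, 8, 4, 6, 9]` → a = [7, 8, 4, 6, 9]
`b = a[:]` → b = [7, 8, 4, 6, 9]
`a.append(416)` → a = [7, 8, 4, 6, 9, 416]
`print(a)` → prints [7, 8, 4, 6, 9, 416]
`print(b)` → prints [7, 8, 4, 6, 9]

Answer:
[7, 8, 4, 6, 9, 416]
[7, 8, 4, 6, 9]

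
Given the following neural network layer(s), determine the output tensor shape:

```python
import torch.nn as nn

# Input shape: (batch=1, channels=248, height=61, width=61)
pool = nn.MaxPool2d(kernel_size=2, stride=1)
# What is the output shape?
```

Input: (1, 248, 61, 61) -> Output: (1, 248, 60, 60)

Answer: (1, 248, 60, 60)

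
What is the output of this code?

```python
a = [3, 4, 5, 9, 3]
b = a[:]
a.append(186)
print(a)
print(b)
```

Key concept: slice [:] creates copy.
Step by step:
`a = [3, 4, 5, 9, 3]` → a = [3, 4, 5, 9, 3]
`b = a[:]` → b = [3, 4, 5, 9, 3]
`a.append(186)` → a = [3, 4, 5, 9, 3, 186]
`print(a)` → prints [3, 4, 5, 9, 3, 186]
`print(b)` → prints [3, 4, 5, 9, 3]

Answer:
[3, 4, 5, 9, 3, 186]
[3, 4, 5, 9, 3]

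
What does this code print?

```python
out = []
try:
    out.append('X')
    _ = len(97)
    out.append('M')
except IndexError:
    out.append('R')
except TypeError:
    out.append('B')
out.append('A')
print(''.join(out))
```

Execution trace: 'X' (try body) → 'B' (except TypeError) → 'A' (after the try/except). Output: XBA

Answer: XBA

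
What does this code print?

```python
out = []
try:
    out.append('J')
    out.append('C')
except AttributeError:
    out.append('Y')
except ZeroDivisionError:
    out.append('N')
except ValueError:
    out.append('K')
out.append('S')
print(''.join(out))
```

Execution trace: 'J' (try body) → 'C' (try body, no exception) → 'S' (after the try/except). Output: JCS

Answer: JCS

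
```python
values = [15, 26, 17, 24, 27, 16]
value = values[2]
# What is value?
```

Trace:
`values = [15, 26, 17, 24, 27, 16]` → values = [15, 26, 17, 24, 27, 16]
`value = values[2]` → value = 17
So value = 17

Answer: 17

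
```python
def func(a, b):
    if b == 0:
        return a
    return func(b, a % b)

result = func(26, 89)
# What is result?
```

func(26, 89) -> func(89, 26) -> func(26, 11) -> func(11, 4) -> func(4, 3) -> func(3, 1) -> func(1, 0) -> 1

Answer: 1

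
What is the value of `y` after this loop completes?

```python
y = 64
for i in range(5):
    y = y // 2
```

Halve 5 times: 64 // 2^5 = 2
`y` takes the values: 64 → 32 → 16 → 8 → 4 → 2

Answer: 2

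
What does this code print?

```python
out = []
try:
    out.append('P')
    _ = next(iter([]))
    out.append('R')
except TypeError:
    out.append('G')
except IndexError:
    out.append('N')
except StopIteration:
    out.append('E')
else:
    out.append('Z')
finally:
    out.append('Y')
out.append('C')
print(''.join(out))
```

Execution trace: 'P' (try body) → 'E' (except StopIteration) → 'Y' (finally) → 'C' (after the try/except). Output: PEYC

Answer: PEYC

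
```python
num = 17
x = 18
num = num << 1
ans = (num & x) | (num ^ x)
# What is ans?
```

Trace:
`num = 17` → num = 17
`x = 18` → x = 18
`num = num << 1` → num = 34
`ans = (num & x) | (num ^ x)` → ans = 50
So ans = 50

Answer: 50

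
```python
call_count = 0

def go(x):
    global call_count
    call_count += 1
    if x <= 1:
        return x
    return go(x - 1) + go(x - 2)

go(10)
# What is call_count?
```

Calls(x) = 1 + Calls(x-1) + Calls(x-2); Calls(0)=Calls(1)=1. For x=10 this gives 177.

Answer: 177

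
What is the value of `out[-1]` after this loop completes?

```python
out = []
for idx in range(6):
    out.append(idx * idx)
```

Last element of squares 0 to 5
`out` takes the values: [] → [0] → [0, 1] → [0, 1, 4] → [0, 1, 4, 9] → [0, 1, 4, 9, 16] → [0, 1, 4, 9, 16, 25]
So `out[-1]` = 25

Answer: 25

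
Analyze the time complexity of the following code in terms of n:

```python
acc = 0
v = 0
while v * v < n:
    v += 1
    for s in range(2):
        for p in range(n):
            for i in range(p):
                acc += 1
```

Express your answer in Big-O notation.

Each loop level contributes: √n × 1 × n × n. Multiplying the contributions gives O(n^2√n).

Answer: O(n^2√n)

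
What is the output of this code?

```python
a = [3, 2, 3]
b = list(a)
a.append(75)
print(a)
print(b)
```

Key concept: list() constructor creates copy.
Step by step:
`a = [3, 2, 3]` → a = [3, 2, 3]
`b = list(a)` → b = [3, 2, 3]
`a.append(75)` → a = [3, 2, 3, 75]
`print(a)` → prints [3, 2, 3, 75]
`print(b)` → prints [3, 2, 3]

Answer:
[3, 2, 3, 75]
[3, 2, 3]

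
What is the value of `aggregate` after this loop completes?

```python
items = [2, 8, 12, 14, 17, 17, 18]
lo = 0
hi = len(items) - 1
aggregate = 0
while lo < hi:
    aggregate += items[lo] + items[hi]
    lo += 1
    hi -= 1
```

Sum of pairs from ends
`aggregate` takes the values: 0 → 20 → 45 → 74

Answer: 74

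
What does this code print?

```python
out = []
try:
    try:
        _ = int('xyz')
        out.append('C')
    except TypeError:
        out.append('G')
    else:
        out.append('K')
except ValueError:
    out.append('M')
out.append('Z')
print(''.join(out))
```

Execution trace: 'M' (outer except ValueError) → 'Z' (after the try/except). Output: MZ

Answer: MZ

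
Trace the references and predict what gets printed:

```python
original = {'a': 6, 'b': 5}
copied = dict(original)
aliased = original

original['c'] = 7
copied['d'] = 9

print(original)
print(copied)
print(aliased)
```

Key concept: dict() creates copy, assignment creates alias.
Step by step:
`original = {'a': 6, 'b': 5}` → original = {'a': 6, 'b': 5}
`copied = dict(original)` → copied = {'a': 6, 'b': 5}
`aliased = original` → aliased = {'a': 6, 'b': 5} (same object as original)
`original['c'] = 7` → original = {'a': 6, 'b': 5, 'c': 7} (same object as aliased); aliased = {'a': 6, 'b': 5, 'c': 7} (same object as original)
`copied['d'] = 9` → copied = {'a': 6, 'b': 5, 'd': 9}
`print(original)` → prints {'a': 6, 'b': 5, 'c': 7}
`print(copied)` → prints {'a': 6, 'b': 5, 'd': 9}
`print(aliased)` → prints {'a': 6, 'b': 5, 'c': 7}

Answer:
{'a': 6, 'b': 5, 'c': 7}
{'a': 6, 'b': 5, 'd': 9}
{'a': 6, 'b': 5, 'c': 7}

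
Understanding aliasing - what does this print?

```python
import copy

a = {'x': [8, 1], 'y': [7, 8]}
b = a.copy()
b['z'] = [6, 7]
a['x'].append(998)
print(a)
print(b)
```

Key concept: shallow copy of dict with mutable values.
Step by step:
`a = {'x': [8, 1], 'y': [7, 8]}` → a = {'x': [8, 1], 'y': [7, 8]}
`b = a.copy()` → b = {'x': [8, 1], 'y': [7, 8]}
`b['z'] = [6, 7]` → b = {'x': [8, 1], 'y': [7, 8], 'z': [6, 7]}
`a['x'].append(998)` → a = {'x': [8, 1, 998], 'y': [7, 8]}; b = {'x': [8, 1, 998], 'y': [7, 8], 'z': [6, 7]}
`print(a)` → prints {'x': [8, 1, 998], 'y': [7, 8]}
`print(b)` → prints {'x': [8, 1, 998], 'y': [7, 8], 'z': [6, 7]}

Answer:
{'x': [8, 1, 998], 'y': [7, 8]}
{'x': [8, 1, 998], 'y': [7, 8], 'z': [6, 7]}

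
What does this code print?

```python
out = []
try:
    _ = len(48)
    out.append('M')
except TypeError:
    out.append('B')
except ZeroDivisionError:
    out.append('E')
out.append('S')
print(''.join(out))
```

Execution trace: 'B' (except TypeError) → 'S' (after the try/except). Output: BS

Answer: BS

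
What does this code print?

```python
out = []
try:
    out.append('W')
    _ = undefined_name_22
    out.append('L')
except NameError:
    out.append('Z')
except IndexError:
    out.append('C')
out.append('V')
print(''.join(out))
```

Execution trace: 'W' (try body) → 'Z' (except NameError) → 'V' (after the try/except). Output: WZV

Answer: WZV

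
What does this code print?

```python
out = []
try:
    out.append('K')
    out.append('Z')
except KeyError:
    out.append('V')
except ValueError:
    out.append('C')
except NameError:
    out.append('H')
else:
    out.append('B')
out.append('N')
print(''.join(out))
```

Execution trace: 'K' (try body) → 'Z' (try body, no exception) → 'B' (else) → 'N' (after the try/except). Output: KZBN

Answer: KZBN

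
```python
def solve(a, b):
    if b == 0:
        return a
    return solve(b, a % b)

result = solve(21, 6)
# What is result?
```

solve(21, 6) -> solve(6, 3) -> solve(3, 0) -> 3

Answer: 3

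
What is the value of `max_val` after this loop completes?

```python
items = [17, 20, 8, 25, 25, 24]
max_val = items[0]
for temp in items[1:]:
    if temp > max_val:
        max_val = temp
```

Maximum of [17, 20, 8, 25, 25, 24]
`max_val` takes the values: 17 → 20 → 25

Answer: 25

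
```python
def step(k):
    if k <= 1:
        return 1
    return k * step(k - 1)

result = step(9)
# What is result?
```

step(9) = 9 * 8 * 7 * 6 * 5 * 4 * 3 * 2 * 1 = 362880

Answer: 362880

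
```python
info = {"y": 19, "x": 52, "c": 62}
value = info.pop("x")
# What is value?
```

Trace:
`info = {"y": 19, "x": 52, "c": 62}` → info = {'y': 19, 'x': 52, 'c': 62}
`value = info.pop("x")` → info = {'y': 19, 'c': 62}; value = 52
So value = 52

Answer: 52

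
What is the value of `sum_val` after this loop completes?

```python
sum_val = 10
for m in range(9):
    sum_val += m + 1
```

Start at 10, add 1 to 9 = 55
`sum_val` takes the values: 10 → 11 → 13 → 16 → 20 → 25 → 31 → 38 → 46 → 55

Answer: 55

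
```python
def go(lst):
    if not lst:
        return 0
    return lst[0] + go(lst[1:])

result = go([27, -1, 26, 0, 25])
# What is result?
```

27 + (-1) + 26 + 0 + 25 + 0 = 77

Answer: 77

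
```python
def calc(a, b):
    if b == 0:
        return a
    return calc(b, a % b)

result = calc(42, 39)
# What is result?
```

calc(42, 39) -> calc(39, 3) -> calc(3, 0) -> 3

Answer: 3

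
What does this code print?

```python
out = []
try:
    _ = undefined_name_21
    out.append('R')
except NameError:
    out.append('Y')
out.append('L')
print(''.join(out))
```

Execution trace: 'Y' (except NameError) → 'L' (after the try/except). Output: YL

Answer: YL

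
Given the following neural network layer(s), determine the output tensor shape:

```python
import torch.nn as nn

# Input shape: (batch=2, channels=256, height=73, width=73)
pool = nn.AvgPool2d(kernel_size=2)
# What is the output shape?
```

Input: (2, 256, 73, 73) -> Output: (2, 256, 36, 36)

Answer: (2, 256, 36, 36)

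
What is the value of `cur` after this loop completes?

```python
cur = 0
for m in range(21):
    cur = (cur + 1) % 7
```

Increment mod 7, 21 times = 0
`cur` takes the values: 0 → 1 → 2 → 3 → 4 → 5 → 6 → 0 → 1 → 2 → 3 → 4 → 5 → 6 → 0 → 1 → 2 → 3 → 4 → 5 → 6 → 0

Answer: 0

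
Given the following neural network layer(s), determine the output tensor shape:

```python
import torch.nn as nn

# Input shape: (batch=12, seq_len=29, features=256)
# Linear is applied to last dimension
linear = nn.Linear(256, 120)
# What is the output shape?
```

Input: (12, 29, 256) -> Output: (12, 29, 120)

Answer: (12, 29, 120)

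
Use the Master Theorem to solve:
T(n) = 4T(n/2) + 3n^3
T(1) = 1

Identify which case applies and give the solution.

a=4, b=2, f(n)=3n^3. log_2(4) = 2. Since c=3 > 2 and the regularity condition holds (4(n/2)^3 = (4/2^3)n^3 with 4/2^3 < 1), Case 3 applies: T(n) = Θ(f(n)) = O(n^3).

Answer: O(n^3) - Case 3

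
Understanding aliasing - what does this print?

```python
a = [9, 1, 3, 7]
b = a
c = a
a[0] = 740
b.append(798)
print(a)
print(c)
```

Key concept: multiple aliases.
Step by step:
`a = [9, 1, 3, 7]` → a = [9, 1, 3, 7]
`b = a` → b = [9, 1, 3, 7] (same object as a)
`c = a` → c = [9, 1, 3, 7] (same object as a, b)
`a[0] = 740` → a = [740, 1, 3, 7] (same object as b, c); b = [740, 1, 3, 7] (same object as a, c); c = [740, 1, 3, 7] (same object as a, b)
`b.append(798)` → a = [740, 1, 3, 7, 798] (same object as b, c); b = [740, 1, 3, 7, 798] (same object as a, c); c = [740, 1, 3, 7, 798] (same object as a, b)
`print(a)` → prints [740, 1, 3, 7, 798]
`print(c)` → prints [740, 1, 3, 7, 798]

Answer:
[740, 1, 3, 7, 798]
[740, 1, 3, 7, 798]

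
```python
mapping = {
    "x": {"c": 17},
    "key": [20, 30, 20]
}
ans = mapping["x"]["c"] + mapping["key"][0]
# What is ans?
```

Trace:
`mapping = { ...` → mapping = {'x': {'c': 17}, 'key': [20, 30, 20]}
`ans = mapping["x"]["c"] + mapping["key"][0]` → ans = 37
So ans = 37

Answer: 37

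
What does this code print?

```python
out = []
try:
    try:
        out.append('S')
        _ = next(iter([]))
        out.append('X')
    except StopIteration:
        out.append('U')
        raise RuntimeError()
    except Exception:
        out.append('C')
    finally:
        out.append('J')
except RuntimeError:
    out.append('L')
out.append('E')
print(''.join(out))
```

Execution trace: 'S' (inner try body) → 'U' (inner except StopIteration) → 'J' (inner finally) → 'L' (outer except RuntimeError) → 'E' (after the try/except). Output: SUJLE

Answer: SUJLE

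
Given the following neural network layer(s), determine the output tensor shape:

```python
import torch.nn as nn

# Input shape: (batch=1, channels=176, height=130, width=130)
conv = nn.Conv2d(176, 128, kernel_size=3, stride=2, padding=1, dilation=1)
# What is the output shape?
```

Input: (1, 176, 130, 130) -> Output: (1, 128, 65, 65)

Answer: (1, 128, 65, 65)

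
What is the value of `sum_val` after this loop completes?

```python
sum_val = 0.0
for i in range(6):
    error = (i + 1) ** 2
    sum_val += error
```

Sum of squared losses 1² + 2² + ... + 6²
`sum_val` takes the values: 0.0 → 1.0 → 5.0 → 14.0 → 30.0 → 55.0 → 91.0

Answer: 91.0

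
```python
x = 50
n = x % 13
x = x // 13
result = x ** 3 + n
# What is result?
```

Trace:
`x = 50` → x = 50
`n = x % 13` → n = 11
`x = x // 13` → x = 3
`result = x ** 3 + n` → result = 38
So result = 38

Answer: 38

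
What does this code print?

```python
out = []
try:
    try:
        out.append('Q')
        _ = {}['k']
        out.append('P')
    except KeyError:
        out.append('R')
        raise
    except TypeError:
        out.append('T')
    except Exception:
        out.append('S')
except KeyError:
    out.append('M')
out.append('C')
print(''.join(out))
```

Execution trace: 'Q' (inner try body) → 'R' (inner except KeyError) → 'M' (outer except KeyError) → 'C' (after the try/except). Output: QRMC

Answer: QRMC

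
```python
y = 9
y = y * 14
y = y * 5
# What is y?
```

Trace:
`y = 9` → y = 9
`y = y * 14` → y = 126
`y = y * 5` → y = 630
So y = 630

Answer: 630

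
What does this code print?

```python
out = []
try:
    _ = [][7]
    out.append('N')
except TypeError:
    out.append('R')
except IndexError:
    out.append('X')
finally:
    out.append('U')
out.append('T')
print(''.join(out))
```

Execution trace: 'X' (except IndexError) → 'U' (finally) → 'T' (after the try/except). Output: XUT

Answer: XUT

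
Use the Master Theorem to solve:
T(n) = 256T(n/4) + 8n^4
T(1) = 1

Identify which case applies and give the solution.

a=256, b=4, f(n)=8n^4. log_4(256) = 4. Since c=4 = 4, Case 2 applies: T(n) = Θ(n^log_b(a) · log n) = O(n^4 log n).

Answer: O(n^4 log n) - Case 2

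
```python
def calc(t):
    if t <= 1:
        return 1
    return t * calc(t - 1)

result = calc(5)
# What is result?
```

calc(5) = 5 * 4 * 3 * 2 * 1 = 120

Answer: 120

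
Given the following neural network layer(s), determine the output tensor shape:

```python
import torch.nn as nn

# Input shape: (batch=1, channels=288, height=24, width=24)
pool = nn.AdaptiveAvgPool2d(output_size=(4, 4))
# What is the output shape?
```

Input: (1, 288, 24, 24) -> Output: (1, 288, 4, 4)

Answer: (1, 288, 4, 4)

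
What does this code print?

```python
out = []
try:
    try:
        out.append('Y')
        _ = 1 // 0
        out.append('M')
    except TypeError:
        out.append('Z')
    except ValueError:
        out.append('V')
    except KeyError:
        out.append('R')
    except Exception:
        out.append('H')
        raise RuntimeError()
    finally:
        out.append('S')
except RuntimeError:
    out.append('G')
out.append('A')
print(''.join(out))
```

Execution trace: 'Y' (inner try body) → 'H' (inner except Exception) → 'S' (inner finally) → 'G' (outer except RuntimeError) → 'A' (after the try/except). Output: YHSGA

Answer: YHSGA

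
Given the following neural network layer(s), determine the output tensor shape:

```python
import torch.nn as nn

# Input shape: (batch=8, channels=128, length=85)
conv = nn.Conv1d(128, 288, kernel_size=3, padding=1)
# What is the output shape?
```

Input: (8, 128, 85) -> Output: (8, 288, 85)

Answer: (8, 288, 85)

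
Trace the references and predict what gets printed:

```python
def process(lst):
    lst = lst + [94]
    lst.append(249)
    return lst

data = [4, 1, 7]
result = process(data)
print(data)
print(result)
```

Key concept: rebinding parameter vs mutation.
Step by step:
`data = [4, 1, 7]` → data = [4, 1, 7]
`result = process(data)` → result = [4, 1, 7, 94, 249]
`print(data)` → prints [4, 1, 7]
`print(result)` → prints [4, 1, 7, 94, 249]

Answer:
[4, 1, 7]
[4, 1, 7, 94, 249]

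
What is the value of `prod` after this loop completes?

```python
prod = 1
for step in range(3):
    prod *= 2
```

2^3 = 8
`prod` takes the values: 1 → 2 → 4 → 8

Answer: 8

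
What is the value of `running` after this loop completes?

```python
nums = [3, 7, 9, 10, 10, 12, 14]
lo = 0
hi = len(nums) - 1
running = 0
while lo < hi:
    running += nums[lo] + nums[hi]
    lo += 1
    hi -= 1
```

Sum of pairs from ends
`running` takes the values: 0 → 17 → 36 → 55

Answer: 55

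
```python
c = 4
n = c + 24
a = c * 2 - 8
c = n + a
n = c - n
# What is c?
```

Trace:
`c = 4` → c = 4
`n = c + 24` → n = 28
`a = c * 2 - 8` → a = 0
`c = n + a` → c = 28
`n = c - n` → n = 0
So c = 28

Answer: 28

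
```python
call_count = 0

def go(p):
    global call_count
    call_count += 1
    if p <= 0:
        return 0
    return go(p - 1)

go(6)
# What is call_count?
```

Linear recursion stepping by 1: 7 calls from p=6 down to ≤0.

Answer: 7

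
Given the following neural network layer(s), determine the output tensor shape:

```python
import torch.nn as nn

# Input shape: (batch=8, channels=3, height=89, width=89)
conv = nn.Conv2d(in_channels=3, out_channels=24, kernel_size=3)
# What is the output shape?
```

Input: (8, 3, 89, 89) -> Output: (8, 24, 87, 87)

Answer: (8, 24, 87, 87)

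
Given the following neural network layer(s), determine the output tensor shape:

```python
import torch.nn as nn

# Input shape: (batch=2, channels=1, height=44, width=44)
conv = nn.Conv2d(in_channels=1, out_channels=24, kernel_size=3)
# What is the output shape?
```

Input: (2, 1, 44, 44) -> Output: (2, 24, 42, 42)

Answer: (2, 24, 42, 42)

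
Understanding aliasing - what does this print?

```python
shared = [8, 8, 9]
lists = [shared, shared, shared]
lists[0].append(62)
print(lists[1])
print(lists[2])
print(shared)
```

Key concept: list of same reference.
Step by step:
`shared = [8, 8, 9]` → shared = [8, 8, 9]
`lists = [shared, shared, shared]` → lists = [[8, 8, 9], [8, 8, 9], [8, 8, 9]]
`lists[0].append(62)` → shared = [8, 8, 9, 62]; lists = [[8, 8, 9, 62], [8, 8, 9, 62], [8, 8, 9, 62]]
`print(lists[1])` → prints [8, 8, 9, 62]
`print(lists[2])` → prints [8, 8, 9, 62]
`print(shared)` → prints [8, 8, 9, 62]

Answer:
[8, 8, 9, 62]
[8, 8, 9, 62]
[8, 8, 9, 62]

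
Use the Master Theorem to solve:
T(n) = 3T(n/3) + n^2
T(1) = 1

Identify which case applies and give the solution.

a=3, b=3, f(n)=n^2. log_3(3) = 1. Since c=2 > 1 and the regularity condition holds (3(n/3)^2 = (3/3^2)n^2 with 3/3^2 < 1), Case 3 applies: T(n) = Θ(f(n)) = O(n^2).

Answer: O(n^2) - Case 3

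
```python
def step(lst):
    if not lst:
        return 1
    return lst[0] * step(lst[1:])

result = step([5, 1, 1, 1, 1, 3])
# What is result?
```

Product over [5, 1, 1, 1, 1, 3] = 5 * 1 * 1 * 1 * 1 * 3 = 15

Answer: 15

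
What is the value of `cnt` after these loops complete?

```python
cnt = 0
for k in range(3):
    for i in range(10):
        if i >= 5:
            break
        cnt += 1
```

Inner breaks at 5, outer runs 3 times
`cnt` takes the values: 0 → 1 → 2 → 3 → 4 → 5 → 6 → 7 → 8 → 9 → 10 → 11 → 12 → 13 → 14 → 15

Answer: 15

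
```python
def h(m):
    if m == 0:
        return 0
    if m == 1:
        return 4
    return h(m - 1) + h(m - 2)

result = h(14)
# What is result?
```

Build up from base cases: h(0)=0, h(1)=4, h(2)=4, h(3)=8, h(4)=12, h(5)=20, h(6)=32, ..., h(14)=1508

Answer: 1508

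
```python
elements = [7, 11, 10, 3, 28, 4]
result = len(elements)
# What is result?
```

Trace:
`elements = [7, 11, 10, 3, 28, 4]` → elements = [7, 11, 10, 3, 28, 4]
`result = len(elements)` → result = 6
So result = 6

Answer: 6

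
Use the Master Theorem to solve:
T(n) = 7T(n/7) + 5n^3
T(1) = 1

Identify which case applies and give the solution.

a=7, b=7, f(n)=5n^3. log_7(7) = 1. Since c=3 > 1 and the regularity condition holds (7(n/7)^3 = (7/7^3)n^3 with 7/7^3 < 1), Case 3 applies: T(n) = Θ(f(n)) = O(n^3).

Answer: O(n^3) - Case 3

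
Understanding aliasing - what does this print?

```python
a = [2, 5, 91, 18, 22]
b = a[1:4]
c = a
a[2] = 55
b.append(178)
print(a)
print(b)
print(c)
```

Key concept: slice vs alias.
Step by step:
`a = [2, 5, 91, 18, 22]` → a = [2, 5, 91, 18, 22]
`b = a[1:4]` → b = [5, 91, 18]
`c = a` → c = [2, 5, 91, 18, 22] (same object as a)
`a[2] = 55` → a = [2, 5, 55, 18, 22] (same object as c); c = [2, 5, 55, 18, 22] (same object as a)
`b.append(178)` → b = [5, 91, 18, 178]
`print(a)` → prints [2, 5, 55, 18, 22]
`print(b)` → prints [5, 91, 18, 178]
`print(c)` → prints [2, 5, 55, 18, 22]

Answer:
[2, 5, 55, 18, 22]
[5, 91, 18, 178]
[2, 5, 55, 18, 22]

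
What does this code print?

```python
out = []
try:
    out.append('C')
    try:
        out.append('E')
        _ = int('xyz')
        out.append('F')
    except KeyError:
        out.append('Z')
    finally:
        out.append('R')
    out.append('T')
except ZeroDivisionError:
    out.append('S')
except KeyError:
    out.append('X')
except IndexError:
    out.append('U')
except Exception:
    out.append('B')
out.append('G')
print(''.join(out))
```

Execution trace: 'C' (try body) → 'E' (inner try body) → 'R' (inner finally) → 'B' (except Exception) → 'G' (after the try/except). Output: CERBG

Answer: CERBG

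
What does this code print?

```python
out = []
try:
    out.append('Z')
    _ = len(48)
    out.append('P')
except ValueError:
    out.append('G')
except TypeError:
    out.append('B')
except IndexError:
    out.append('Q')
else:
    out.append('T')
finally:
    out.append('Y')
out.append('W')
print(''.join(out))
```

Execution trace: 'Z' (try body) → 'B' (except TypeError) → 'Y' (finally) → 'W' (after the try/except). Output: ZBYW

Answer: ZBYW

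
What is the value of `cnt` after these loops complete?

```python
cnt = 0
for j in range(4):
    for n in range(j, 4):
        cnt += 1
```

Upper triangle: 4 + 3 + ... + 1
`cnt` takes the values: 0 → 1 → 2 → 3 → 4 → 5 → 6 → 7 → 8 → 9 → 10

Answer: 10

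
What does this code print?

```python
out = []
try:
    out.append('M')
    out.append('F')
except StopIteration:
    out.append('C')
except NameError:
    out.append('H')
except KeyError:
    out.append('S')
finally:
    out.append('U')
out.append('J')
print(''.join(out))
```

Execution trace: 'M' (try body) → 'F' (try body, no exception) → 'U' (finally) → 'J' (after the try/except). Output: MFUJ

Answer: MFUJ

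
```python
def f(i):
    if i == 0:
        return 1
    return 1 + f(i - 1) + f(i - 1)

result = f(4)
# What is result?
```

f(i) = 1 + 2·f(i-1), f(0)=1. Closed form: (1+1)·2^4 - 1 = 31.

Answer: 31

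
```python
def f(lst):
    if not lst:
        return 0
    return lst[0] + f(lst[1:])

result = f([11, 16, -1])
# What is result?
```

11 + 16 + (-1) + 0 = 26

Answer: 26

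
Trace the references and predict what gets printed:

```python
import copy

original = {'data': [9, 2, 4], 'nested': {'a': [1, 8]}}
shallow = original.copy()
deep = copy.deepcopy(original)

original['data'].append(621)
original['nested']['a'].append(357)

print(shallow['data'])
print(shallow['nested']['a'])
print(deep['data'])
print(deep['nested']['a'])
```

Key concept: comparing shallow vs deep copy.
Step by step:
`original = {'data': [9, 2, 4], 'nested': {'a': [1, 8]}}` → original = {'data': [9, 2, 4], 'nested': {'a': [1, 8]}}
`shallow = original.copy()` → shallow = {'data': [9, 2, 4], 'nested': {'a': [1, 8]}}
`deep = copy.deepcopy(original)` → deep = {'data': [9, 2, 4], 'nested': {'a': [1, 8]}}
`original['data'].append(621)` → original = {'data': [9, 2, 4, 621], 'nested': {'a': [1, 8]}}; shallow = {'data': [9, 2, 4, 621], 'nested': {'a': [1, 8]}}
`original['nested']['a'].append(357)` → original = {'data': [9, 2, 4, 621], 'nested': {'a': [1, 8, 357]}}; shallow = {'data': [9, 2, 4, 621], 'nested': {'a': [1, 8, 357]}}
`print(shallow['data'])` → prints [9, 2, 4, 621]
`print(shallow['nested']['a'])` → prints [1, 8, 357]
`print(deep['data'])` → prints [9, 2, 4]
`print(deep['nested']['a'])` → prints [1, 8]

Answer:
[9, 2, 4, 621]
[1, 8, 357]
[9, 2, 4]
[1, 8]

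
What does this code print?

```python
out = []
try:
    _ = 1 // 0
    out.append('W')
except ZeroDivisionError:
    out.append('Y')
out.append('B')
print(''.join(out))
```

Execution trace: 'Y' (except ZeroDivisionError) → 'B' (after the try/except). Output: YB

Answer: YB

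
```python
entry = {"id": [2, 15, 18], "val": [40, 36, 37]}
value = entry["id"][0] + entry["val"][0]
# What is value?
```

Trace:
`entry = {"id": [2, 15, 18], "val": [40, 36, 37]}` → entry = {'id': [2, 15, 18], 'val': [40, 36, 37]}
`value = entry["id"][0] + entry["val"][0]` → value = 42
So value = 42

Answer: 42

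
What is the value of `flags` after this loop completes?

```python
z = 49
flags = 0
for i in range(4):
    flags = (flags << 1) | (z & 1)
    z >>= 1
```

Reverse lowest 4 bits of 49
`flags` takes the values: 0 → 1 → 2 → 4 → 8

Answer: 8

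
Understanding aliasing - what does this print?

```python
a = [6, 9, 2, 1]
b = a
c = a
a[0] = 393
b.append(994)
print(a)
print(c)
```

Key concept: multiple aliases.
Step by step:
`a = [6, 9, 2, 1]` → a = [6, 9, 2, 1]
`b = a` → b = [6, 9, 2, 1] (same object as a)
`c = a` → c = [6, 9, 2, 1] (same object as a, b)
`a[0] = 393` → a = [393, 9, 2, 1] (same object as b, c); b = [393, 9, 2, 1] (same object as a, c); c = [393, 9, 2, 1] (same object as a, b)
`b.append(994)` → a = [393, 9, 2, 1, 994] (same object as b, c); b = [393, 9, 2, 1, 994] (same object as a, c); c = [393, 9, 2, 1, 994] (same object as a, b)
`print(a)` → prints [393, 9, 2, 1, 994]
`print(c)` → prints [393, 9, 2, 1, 994]

Answer:
[393, 9, 2, 1, 994]
[393, 9, 2, 1, 994]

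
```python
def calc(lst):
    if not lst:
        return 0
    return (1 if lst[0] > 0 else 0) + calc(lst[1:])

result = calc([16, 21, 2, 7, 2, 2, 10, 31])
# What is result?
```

Count of positive elements in [16, 21, 2, 7, 2, 2, 10, 31] = 8

Answer: 8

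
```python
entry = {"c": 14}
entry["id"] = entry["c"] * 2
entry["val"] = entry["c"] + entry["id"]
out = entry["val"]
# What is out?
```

Trace:
`entry = {"c": 14}` → entry = {'c': 14}
`entry["id"] = entry["c"] * 2` → entry = {'c': 14, 'id': 28}
`entry["val"] = entry["c"] + entry["id"]` → entry = {'c': 14, 'id': 28, 'val': 42}
`out = entry["val"]` → out = 42
So out = 42

Answer: 42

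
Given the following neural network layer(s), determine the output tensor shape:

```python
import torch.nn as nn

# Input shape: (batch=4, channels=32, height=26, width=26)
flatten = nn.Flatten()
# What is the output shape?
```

Input: (4, 32, 26, 26) -> Output: (4, 21632)

Answer: (4, 21632)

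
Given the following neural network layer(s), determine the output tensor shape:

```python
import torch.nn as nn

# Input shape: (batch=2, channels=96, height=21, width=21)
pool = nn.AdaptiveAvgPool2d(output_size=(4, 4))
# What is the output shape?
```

Input: (2, 96, 21, 21) -> Output: (2, 96, 4, 4)

Answer: (2, 96, 4, 4)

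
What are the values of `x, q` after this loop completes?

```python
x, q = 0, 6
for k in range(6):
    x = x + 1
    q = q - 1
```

x goes 0→6, q goes 6→0
`x, q` takes the values: (0, 6) → (1, 6) → (1, 5) → (2, 5) → (2, 4) → (3, 4) → (3, 3) → (4, 3) → (4, 2) → (5, 2) → (5, 1) → (6, 1) → (6, 0)

Answer: 6, 0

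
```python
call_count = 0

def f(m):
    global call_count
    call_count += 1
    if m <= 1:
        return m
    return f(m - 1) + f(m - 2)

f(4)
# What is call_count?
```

Calls(m) = 1 + Calls(m-1) + Calls(m-2); Calls(0)=Calls(1)=1. For m=4 this gives 9.

Answer: 9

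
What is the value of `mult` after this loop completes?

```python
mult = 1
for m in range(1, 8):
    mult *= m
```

7! = 5040
`mult` takes the values: 1 → 2 → 6 → 24 → 120 → 720 → 5040

Answer: 5040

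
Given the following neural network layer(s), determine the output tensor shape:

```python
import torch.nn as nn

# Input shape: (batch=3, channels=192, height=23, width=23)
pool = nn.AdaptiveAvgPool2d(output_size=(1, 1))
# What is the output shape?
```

Input: (3, 192, 23, 23) -> Output: (3, 192, 1, 1)

Answer: (3, 192, 1, 1)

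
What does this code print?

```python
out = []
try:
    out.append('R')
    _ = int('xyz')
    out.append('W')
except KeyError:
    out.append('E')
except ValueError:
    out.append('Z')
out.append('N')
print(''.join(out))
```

Execution trace: 'R' (try body) → 'Z' (except ValueError) → 'N' (after the try/except). Output: RZN

Answer: RZN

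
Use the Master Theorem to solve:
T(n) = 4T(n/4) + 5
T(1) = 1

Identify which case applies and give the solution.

a=4, b=4, f(n)=5. log_4(4) = 1. Since c=0 < 1, Case 1 applies: T(n) = Θ(n^log_b(a)) = O(n).

Answer: O(n) - Case 1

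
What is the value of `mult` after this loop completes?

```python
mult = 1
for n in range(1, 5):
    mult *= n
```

4! = 24
`mult` takes the values: 1 → 2 → 6 → 24

Answer: 24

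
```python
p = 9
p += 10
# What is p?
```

Trace:
`p = 9` → p = 9
`p += 10` → p = 19
So p = 19

Answer: 19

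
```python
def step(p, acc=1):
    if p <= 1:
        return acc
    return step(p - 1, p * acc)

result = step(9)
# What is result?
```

Accumulator trace (n, acc): (9, 1) -> (8, 9) -> (7, 72) -> (6, 504) -> (5, 3024) -> (4, 15120) -> (3, 60480) -> (2, 181440) -> (1, 362880) -> return 362880

Answer: 362880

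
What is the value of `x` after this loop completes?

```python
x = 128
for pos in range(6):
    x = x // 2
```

Halve 6 times: 128 // 2^6 = 2
`x` takes the values: 128 → 64 → 32 → 16 → 8 → 4 → 2

Answer: 2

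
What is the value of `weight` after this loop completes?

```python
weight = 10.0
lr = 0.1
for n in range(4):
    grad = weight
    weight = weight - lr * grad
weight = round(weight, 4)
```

Gradient descent: w = 10.0 * (1 - 0.1)^4
`weight` takes the values: 10.0 → 9.0 → 8.1 → 7.29 → 6.561

Answer: 6.561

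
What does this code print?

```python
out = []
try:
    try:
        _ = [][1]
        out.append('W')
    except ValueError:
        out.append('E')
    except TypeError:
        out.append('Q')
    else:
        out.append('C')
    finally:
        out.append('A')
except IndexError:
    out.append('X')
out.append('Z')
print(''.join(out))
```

Execution trace: 'A' (finally) → 'X' (outer except IndexError) → 'Z' (after the try/except). Output: AXZ

Answer: AXZ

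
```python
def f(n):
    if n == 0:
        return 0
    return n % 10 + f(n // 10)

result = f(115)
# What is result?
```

Sum of digits of 115: 5 + 1 + 1 = 7

Answer: 7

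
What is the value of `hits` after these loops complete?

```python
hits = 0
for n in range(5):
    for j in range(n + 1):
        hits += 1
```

Triangle: 1 + 2 + ... + 5
`hits` takes the values: 0 → 1 → 2 → 3 → 4 → 5 → 6 → 7 → 8 → 9 → 10 → 11 → 12 → 13 → 14 → 15

Answer: 15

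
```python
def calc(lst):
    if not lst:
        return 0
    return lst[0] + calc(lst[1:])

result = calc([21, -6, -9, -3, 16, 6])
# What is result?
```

21 + (-6) + (-9) + (-3) + 16 + 6 + 0 = 25

Answer: 25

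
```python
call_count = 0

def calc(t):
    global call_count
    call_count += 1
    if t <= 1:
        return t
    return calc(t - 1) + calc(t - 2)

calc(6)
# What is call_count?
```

Calls(t) = 1 + Calls(t-1) + Calls(t-2); Calls(0)=Calls(1)=1. For t=6 this gives 25.

Answer: 25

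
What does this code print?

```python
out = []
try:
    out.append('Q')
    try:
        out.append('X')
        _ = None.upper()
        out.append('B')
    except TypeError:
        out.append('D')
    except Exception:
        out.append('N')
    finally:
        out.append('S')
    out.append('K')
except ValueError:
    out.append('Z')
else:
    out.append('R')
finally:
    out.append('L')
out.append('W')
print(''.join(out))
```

Execution trace: 'Q' (try body) → 'X' (inner try body) → 'N' (inner except Exception) → 'S' (inner finally) → 'K' (try body, no exception) → 'R' (else) → 'L' (finally) → 'W' (after the try/except). Output: QXNSKRLW

Answer: QXNSKRLW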